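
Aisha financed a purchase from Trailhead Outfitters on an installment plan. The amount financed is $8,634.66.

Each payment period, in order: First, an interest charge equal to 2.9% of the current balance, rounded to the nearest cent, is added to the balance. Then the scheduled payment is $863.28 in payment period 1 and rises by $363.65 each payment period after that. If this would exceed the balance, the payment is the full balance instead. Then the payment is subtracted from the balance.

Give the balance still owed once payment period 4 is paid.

Payment period 1: $8,634.66 +$250.41 interest = $8,885.07; pay $863.28 → $8,021.79
Payment period 2: $8,021.79 +$232.63 interest = $8,254.42; pay $1,226.93 → $7,027.49
Payment period 3: $7,027.49 +$203.80 interest = $7,231.29; pay $1,590.58 → $5,640.71
Payment period 4: $5,640.71 +$163.58 interest = $5,804.29; pay $1,954.23 → $3,850.06

$3,850.06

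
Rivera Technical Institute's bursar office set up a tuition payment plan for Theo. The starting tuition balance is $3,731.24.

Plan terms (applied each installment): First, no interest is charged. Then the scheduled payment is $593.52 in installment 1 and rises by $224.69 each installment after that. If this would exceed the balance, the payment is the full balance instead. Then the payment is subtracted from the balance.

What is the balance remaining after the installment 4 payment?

# | Opening | Payment | End bal
1 | $3,731.24 | $593.52 | $3,137.72
2 | $3,137.72 | $818.21 | $2,319.51
3 | $2,319.51 | $1,042.90 | $1,276.61
4 | $1,276.61 | $1,267.59 | $9.02

$9.02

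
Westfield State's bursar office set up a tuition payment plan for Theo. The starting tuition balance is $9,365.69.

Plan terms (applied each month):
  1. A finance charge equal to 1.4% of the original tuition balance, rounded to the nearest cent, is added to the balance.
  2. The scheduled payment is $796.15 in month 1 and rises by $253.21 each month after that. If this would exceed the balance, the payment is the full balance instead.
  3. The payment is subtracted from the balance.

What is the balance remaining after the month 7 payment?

$0.00

Month 1: $9,365.69 +$131.12 interest = $9,496.81; pay $796.15 → $8,700.66
Month 2: $8,700.66 +$131.12 interest = $8,831.78; pay $1,049.36 → $7,782.42
Month 3: $7,782.42 +$131.12 interest = $7,913.54; pay $1,302.57 → $6,610.97
Month 4: $6,610.97 +$131.12 interest = $6,742.09; pay $1,555.78 → $5,186.31
Month 5: $5,186.31 +$131.12 interest = $5,317.43; pay $1,808.99 → $3,508.44
Month 6: $3,508.44 +$131.12 interest = $3,639.56; pay $2,062.20 → $1,577.36
Month 7: $1,577.36 +$131.12 interest = $1,708.48; pay $1,708.48 → $0.00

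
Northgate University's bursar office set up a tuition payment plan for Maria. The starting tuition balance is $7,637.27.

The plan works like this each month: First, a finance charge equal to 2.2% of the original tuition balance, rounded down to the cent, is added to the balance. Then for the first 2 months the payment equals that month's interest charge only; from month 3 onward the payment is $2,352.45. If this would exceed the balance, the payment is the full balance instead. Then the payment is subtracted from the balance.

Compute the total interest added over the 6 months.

# | Opening | Interest | Payment | End bal
1 | $7,637.27 | $168.01 | $168.01 | $7,637.27
2 | $7,637.27 | $168.01 | $168.01 | $7,637.27
3 | $7,637.27 | $168.01 | $2,352.45 | $5,452.83
4 | $5,452.83 | $168.01 | $2,352.45 | $3,268.39
5 | $3,268.39 | $168.01 | $2,352.45 | $1,083.95
6 | $1,083.95 | $168.01 | $1,251.96 | $0.00
Total interest: $168.01 + $168.01 + $168.01 + $168.01 + $168.01 + $168.01 = $1,008.06

$1,008.06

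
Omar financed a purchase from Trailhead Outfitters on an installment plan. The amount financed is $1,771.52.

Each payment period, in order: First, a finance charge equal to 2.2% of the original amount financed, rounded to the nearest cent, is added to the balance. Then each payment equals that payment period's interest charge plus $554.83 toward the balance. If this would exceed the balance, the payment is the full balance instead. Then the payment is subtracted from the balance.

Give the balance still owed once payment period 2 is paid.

$661.86

# | Opening | Interest | Payment | End bal
1 | $1,771.52 | $38.97 | $593.80 | $1,216.69
2 | $1,216.69 | $38.97 | $593.80 | $661.86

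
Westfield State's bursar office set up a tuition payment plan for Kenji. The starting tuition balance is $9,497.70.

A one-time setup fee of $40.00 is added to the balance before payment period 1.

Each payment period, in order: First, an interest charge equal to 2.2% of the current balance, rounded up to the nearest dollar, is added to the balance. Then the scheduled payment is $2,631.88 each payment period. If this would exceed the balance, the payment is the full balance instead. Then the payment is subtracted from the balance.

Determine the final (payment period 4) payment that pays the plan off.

$2,159.06

Payment period 1: $9,537.70 +$210.00 interest = $9,747.70; pay $2,631.88 → $7,115.82
Payment period 2: $7,115.82 +$157.00 interest = $7,272.82; pay $2,631.88 → $4,640.94
Payment period 3: $4,640.94 +$103.00 interest = $4,743.94; pay $2,631.88 → $2,112.06
Payment period 4: $2,112.06 +$47.00 interest = $2,159.06; pay $2,159.06 → $0.00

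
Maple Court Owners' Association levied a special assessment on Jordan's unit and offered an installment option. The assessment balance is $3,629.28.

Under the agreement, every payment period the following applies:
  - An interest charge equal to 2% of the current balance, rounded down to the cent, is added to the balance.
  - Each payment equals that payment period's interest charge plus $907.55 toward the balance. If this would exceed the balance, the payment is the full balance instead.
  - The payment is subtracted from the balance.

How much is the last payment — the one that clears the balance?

Payment period 1: opening $3,629.28; interest $72.58 → $3,701.86; payment $980.13; balance $2,721.73
Payment period 2: opening $2,721.73; interest $54.43 → $2,776.16; payment $961.98; balance $1,814.18
Payment period 3: opening $1,814.18; interest $36.28 → $1,850.46; payment $943.83; balance $906.63
Payment period 4: opening $906.63; interest $18.13 → $924.76; payment $924.76; balance $0.00

$924.76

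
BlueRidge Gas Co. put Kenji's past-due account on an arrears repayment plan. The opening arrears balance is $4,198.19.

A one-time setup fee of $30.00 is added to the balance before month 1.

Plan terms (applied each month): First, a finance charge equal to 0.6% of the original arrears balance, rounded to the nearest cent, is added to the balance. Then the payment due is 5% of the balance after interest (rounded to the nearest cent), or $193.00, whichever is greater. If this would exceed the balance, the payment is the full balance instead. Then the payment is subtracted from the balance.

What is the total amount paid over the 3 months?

Month 1: opening $4,228.19; interest $25.19 → $4,253.38; payment $212.67; balance $4,040.71
Month 2: opening $4,040.71; interest $25.19 → $4,065.90; payment $203.30; balance $3,862.60
Month 3: opening $3,862.60; interest $25.19 → $3,887.79; payment $194.39; balance $3,693.40
Total paid: $610.36

$610.36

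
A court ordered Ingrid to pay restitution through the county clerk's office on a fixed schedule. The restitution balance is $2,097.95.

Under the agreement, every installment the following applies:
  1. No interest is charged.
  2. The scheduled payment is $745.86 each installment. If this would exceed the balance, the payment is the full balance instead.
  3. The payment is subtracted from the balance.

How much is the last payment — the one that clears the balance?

Installment 1: opening $2,097.95; payment $745.86; balance $1,352.09
Installment 2: opening $1,352.09; payment $745.86; balance $606.23
Installment 3: opening $606.23; payment $606.23; balance $0.00

$606.23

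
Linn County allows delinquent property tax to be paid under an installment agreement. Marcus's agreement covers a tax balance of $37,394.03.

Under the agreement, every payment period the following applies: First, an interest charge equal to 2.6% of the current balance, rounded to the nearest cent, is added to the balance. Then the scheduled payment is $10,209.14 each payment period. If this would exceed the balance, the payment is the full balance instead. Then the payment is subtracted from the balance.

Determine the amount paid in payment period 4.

Payment period 1: opening $37,394.03; interest $972.24 → $38,366.27; payment $10,209.14; balance $28,157.13
Payment period 2: opening $28,157.13; interest $732.09 → $28,889.22; payment $10,209.14; balance $18,680.08
Payment period 3: opening $18,680.08; interest $485.68 → $19,165.76; payment $10,209.14; balance $8,956.62
Payment period 4: opening $8,956.62; interest $232.87 → $9,189.49; payment $9,189.49; balance $0.00

$9,189.49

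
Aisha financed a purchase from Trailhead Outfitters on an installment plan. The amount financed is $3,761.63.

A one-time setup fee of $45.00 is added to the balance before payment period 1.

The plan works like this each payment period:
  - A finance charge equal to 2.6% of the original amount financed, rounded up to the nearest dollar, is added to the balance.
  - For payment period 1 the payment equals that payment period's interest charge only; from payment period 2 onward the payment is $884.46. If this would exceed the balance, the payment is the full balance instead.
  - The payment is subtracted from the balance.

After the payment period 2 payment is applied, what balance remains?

Payment period 1: opening $3,806.63; interest $98.00 → $3,904.63; payment $98.00; balance $3,806.63
Payment period 2: opening $3,806.63; interest $98.00 → $3,904.63; payment $884.46; balance $3,020.17

$3,020.17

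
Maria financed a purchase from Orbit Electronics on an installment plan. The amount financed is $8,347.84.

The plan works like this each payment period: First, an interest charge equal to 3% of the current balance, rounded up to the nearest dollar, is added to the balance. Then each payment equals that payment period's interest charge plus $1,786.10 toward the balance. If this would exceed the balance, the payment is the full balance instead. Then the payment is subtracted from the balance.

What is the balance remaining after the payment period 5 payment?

Payment period 1: opening $8,347.84; interest $251.00 → $8,598.84; payment $2,037.10; balance $6,561.74
Payment period 2: opening $6,561.74; interest $197.00 → $6,758.74; payment $1,983.10; balance $4,775.64
Payment period 3: opening $4,775.64; interest $144.00 → $4,919.64; payment $1,930.10; balance $2,989.54
Payment period 4: opening $2,989.54; interest $90.00 → $3,079.54; payment $1,876.10; balance $1,203.44
Payment period 5: opening $1,203.44; interest $37.00 → $1,240.44; payment $1,240.44; balance $0.00

$0.00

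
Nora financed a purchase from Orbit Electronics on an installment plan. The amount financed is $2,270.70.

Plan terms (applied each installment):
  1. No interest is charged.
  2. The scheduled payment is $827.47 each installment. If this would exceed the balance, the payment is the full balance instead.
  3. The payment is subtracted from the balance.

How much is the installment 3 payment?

Installment 1: opening $2,270.70; payment $827.47; balance $1,443.23
Installment 2: opening $1,443.23; payment $827.47; balance $615.76
Installment 3: opening $615.76; payment $615.76; balance $0.00

$615.76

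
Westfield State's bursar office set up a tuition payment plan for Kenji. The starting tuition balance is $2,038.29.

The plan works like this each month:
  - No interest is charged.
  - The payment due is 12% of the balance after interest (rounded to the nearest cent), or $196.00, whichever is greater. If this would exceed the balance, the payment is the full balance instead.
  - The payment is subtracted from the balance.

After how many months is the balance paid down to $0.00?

11

Month 1: opening $2,038.29; payment $244.59; balance $1,793.70
Month 2: opening $1,793.70; payment $215.24; balance $1,578.46
Month 3: opening $1,578.46; payment $196.00; balance $1,382.46
Month 4: opening $1,382.46; payment $196.00; balance $1,186.46
Month 5: opening $1,186.46; payment $196.00; balance $990.46
Month 6: opening $990.46; payment $196.00; balance $794.46
Month 7: opening $794.46; payment $196.00; balance $598.46
Month 8: opening $598.46; payment $196.00; balance $402.46
Month 9: opening $402.46; payment $196.00; balance $206.46
Month 10: opening $206.46; payment $196.00; balance $10.46
Month 11: opening $10.46; payment $10.46; balance $0.00
Balance reaches $0.00 in month 11.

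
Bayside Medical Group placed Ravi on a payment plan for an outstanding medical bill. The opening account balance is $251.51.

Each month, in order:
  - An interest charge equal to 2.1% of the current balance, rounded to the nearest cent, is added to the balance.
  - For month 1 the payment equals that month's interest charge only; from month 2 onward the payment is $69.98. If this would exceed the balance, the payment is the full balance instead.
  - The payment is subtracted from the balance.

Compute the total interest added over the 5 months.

$18.14

Month 1: opening $251.51; interest $5.28 → $256.79; payment $5.28; balance $251.51
Month 2: opening $251.51; interest $5.28 → $256.79; payment $69.98; balance $186.81
Month 3: opening $186.81; interest $3.92 → $190.73; payment $69.98; balance $120.75
Month 4: opening $120.75; interest $2.54 → $123.29; payment $69.98; balance $53.31
Month 5: opening $53.31; interest $1.12 → $54.43; payment $54.43; balance $0.00
Total interest: $5.28 + $5.28 + $3.92 + $2.54 + $1.12 = $18.14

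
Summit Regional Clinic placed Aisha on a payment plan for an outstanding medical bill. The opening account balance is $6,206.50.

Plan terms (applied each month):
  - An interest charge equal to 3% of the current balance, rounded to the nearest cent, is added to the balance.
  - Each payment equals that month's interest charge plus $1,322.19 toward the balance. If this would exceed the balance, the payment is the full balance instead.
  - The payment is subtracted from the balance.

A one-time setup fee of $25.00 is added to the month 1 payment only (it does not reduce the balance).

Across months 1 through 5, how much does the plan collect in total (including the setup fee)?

# | Opening | Interest | Payment | Fee | End bal
1 | $6,206.50 | $186.20 | $1,508.39 | $25.00 | $4,884.31
2 | $4,884.31 | $146.53 | $1,468.72 | — | $3,562.12
3 | $3,562.12 | $106.86 | $1,429.05 | — | $2,239.93
4 | $2,239.93 | $67.20 | $1,389.39 | — | $917.74
5 | $917.74 | $27.53 | $945.27 | — | $0.00
Total paid: $6,765.82

$6,765.82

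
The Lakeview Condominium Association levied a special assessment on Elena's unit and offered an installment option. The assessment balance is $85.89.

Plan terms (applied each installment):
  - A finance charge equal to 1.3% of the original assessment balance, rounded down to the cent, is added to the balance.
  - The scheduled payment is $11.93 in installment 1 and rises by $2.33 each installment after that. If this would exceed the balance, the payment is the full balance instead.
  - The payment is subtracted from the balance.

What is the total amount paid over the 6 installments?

Installment 1: $85.89 +$1.11 interest = $87.00; pay $11.93 → $75.07
Installment 2: $75.07 +$1.11 interest = $76.18; pay $14.26 → $61.92
Installment 3: $61.92 +$1.11 interest = $63.03; pay $16.59 → $46.44
Installment 4: $46.44 +$1.11 interest = $47.55; pay $18.92 → $28.63
Installment 5: $28.63 +$1.11 interest = $29.74; pay $21.25 → $8.49
Installment 6: $8.49 +$1.11 interest = $9.60; pay $9.60 → $0.00
Total paid: $92.55

$92.55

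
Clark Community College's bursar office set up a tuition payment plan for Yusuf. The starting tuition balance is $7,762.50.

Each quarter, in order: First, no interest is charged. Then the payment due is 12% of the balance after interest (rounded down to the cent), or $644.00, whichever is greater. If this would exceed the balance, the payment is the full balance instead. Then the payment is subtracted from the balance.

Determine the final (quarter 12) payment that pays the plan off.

$137.93

Quarter 1: $7,762.50 − $931.50 → $6,831.00
Quarter 2: $6,831.00 − $819.72 → $6,011.28
Quarter 3: $6,011.28 − $721.35 → $5,289.93
Quarter 4: $5,289.93 − $644.00 → $4,645.93
Quarter 5: $4,645.93 − $644.00 → $4,001.93
Quarter 6: $4,001.93 − $644.00 → $3,357.93
Quarter 7: $3,357.93 − $644.00 → $2,713.93
Quarter 8: $2,713.93 − $644.00 → $2,069.93
Quarter 9: $2,069.93 − $644.00 → $1,425.93
Quarter 10: $1,425.93 − $644.00 → $781.93
Quarter 11: $781.93 − $644.00 → $137.93
Quarter 12: $137.93 − $137.93 → $0.00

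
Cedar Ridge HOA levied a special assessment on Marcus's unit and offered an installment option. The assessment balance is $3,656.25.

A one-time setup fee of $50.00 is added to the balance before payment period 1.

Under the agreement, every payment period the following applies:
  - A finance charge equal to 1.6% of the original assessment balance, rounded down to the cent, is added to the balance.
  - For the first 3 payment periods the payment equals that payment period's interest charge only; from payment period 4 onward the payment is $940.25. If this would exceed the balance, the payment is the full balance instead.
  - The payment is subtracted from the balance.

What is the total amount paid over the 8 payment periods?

$4,174.25

Payment period 1: opening $3,706.25; interest $58.50 → $3,764.75; payment $58.50; balance $3,706.25
Payment period 2: opening $3,706.25; interest $58.50 → $3,764.75; payment $58.50; balance $3,706.25
Payment period 3: opening $3,706.25; interest $58.50 → $3,764.75; payment $58.50; balance $3,706.25
Payment period 4: opening $3,706.25; interest $58.50 → $3,764.75; payment $940.25; balance $2,824.50
Payment period 5: opening $2,824.50; interest $58.50 → $2,883.00; payment $940.25; balance $1,942.75
Payment period 6: opening $1,942.75; interest $58.50 → $2,001.25; payment $940.25; balance $1,061.00
Payment period 7: opening $1,061.00; interest $58.50 → $1,119.50; payment $940.25; balance $179.25
Payment period 8: opening $179.25; interest $58.50 → $237.75; payment $237.75; balance $0.00
Total paid: $4,174.25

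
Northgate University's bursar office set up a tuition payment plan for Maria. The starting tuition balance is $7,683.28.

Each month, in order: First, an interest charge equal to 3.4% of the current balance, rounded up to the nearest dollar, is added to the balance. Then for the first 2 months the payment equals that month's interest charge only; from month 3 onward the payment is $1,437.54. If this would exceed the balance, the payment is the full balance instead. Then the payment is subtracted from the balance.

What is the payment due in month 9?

$2.04

Month 1: $7,683.28 +$262.00 interest = $7,945.28; pay $262.00 → $7,683.28
Month 2: $7,683.28 +$262.00 interest = $7,945.28; pay $262.00 → $7,683.28
Month 3: $7,683.28 +$262.00 interest = $7,945.28; pay $1,437.54 → $6,507.74
Month 4: $6,507.74 +$222.00 interest = $6,729.74; pay $1,437.54 → $5,292.20
Month 5: $5,292.20 +$180.00 interest = $5,472.20; pay $1,437.54 → $4,034.66
Month 6: $4,034.66 +$138.00 interest = $4,172.66; pay $1,437.54 → $2,735.12
Month 7: $2,735.12 +$93.00 interest = $2,828.12; pay $1,437.54 → $1,390.58
Month 8: $1,390.58 +$48.00 interest = $1,438.58; pay $1,437.54 → $1.04
Month 9: $1.04 +$1.00 interest = $2.04; pay $2.04 → $0.00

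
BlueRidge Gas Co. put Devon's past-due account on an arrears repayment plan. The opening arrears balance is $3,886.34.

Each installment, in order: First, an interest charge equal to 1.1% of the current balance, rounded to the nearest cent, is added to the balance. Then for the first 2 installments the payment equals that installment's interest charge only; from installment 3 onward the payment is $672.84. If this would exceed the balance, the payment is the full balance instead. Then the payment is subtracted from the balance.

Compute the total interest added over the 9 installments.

$236.49

Installment 1: opening $3,886.34; interest $42.75 → $3,929.09; payment $42.75; balance $3,886.34
Installment 2: opening $3,886.34; interest $42.75 → $3,929.09; payment $42.75; balance $3,886.34
Installment 3: opening $3,886.34; interest $42.75 → $3,929.09; payment $672.84; balance $3,256.25
Installment 4: opening $3,256.25; interest $35.82 → $3,292.07; payment $672.84; balance $2,619.23
Installment 5: opening $2,619.23; interest $28.81 → $2,648.04; payment $672.84; balance $1,975.20
Installment 6: opening $1,975.20; interest $21.73 → $1,996.93; payment $672.84; balance $1,324.09
Installment 7: opening $1,324.09; interest $14.56 → $1,338.65; payment $672.84; balance $665.81
Installment 8: opening $665.81; interest $7.32 → $673.13; payment $672.84; balance $0.29
Installment 9: opening $0.29; interest $0.00 → $0.29; payment $0.29; balance $0.00
Total interest: $42.75 + $42.75 + $42.75 + $35.82 + $28.81 + $21.73 + $14.56 + $7.32 + $0.00 = $236.49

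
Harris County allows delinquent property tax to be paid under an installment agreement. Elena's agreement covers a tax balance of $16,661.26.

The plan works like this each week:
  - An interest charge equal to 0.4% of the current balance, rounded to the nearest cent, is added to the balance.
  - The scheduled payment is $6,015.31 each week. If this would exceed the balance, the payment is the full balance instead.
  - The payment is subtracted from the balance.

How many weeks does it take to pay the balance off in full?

Week 1: opening $16,661.26; interest $66.65 → $16,727.91; payment $6,015.31; balance $10,712.60
Week 2: opening $10,712.60; interest $42.85 → $10,755.45; payment $6,015.31; balance $4,740.14
Week 3: opening $4,740.14; interest $18.96 → $4,759.10; payment $4,759.10; balance $0.00
Balance reaches $0.00 in week 3.

3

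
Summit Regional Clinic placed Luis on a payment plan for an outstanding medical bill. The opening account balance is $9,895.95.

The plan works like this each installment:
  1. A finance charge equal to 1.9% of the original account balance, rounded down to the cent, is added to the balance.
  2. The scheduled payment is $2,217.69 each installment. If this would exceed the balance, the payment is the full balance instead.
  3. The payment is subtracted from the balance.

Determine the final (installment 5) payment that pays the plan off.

$1,965.29

Installment 1: $9,895.95 +$188.02 interest = $10,083.97; pay $2,217.69 → $7,866.28
Installment 2: $7,866.28 +$188.02 interest = $8,054.30; pay $2,217.69 → $5,836.61
Installment 3: $5,836.61 +$188.02 interest = $6,024.63; pay $2,217.69 → $3,806.94
Installment 4: $3,806.94 +$188.02 interest = $3,994.96; pay $2,217.69 → $1,777.27
Installment 5: $1,777.27 +$188.02 interest = $1,965.29; pay $1,965.29 → $0.00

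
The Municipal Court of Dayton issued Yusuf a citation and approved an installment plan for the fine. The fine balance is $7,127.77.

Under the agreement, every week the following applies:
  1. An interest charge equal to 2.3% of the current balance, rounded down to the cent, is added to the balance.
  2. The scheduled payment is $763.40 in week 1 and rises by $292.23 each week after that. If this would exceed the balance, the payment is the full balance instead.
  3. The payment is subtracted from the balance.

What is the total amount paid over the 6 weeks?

Week 1: opening $7,127.77; interest $163.93 → $7,291.70; payment $763.40; balance $6,528.30
Week 2: opening $6,528.30; interest $150.15 → $6,678.45; payment $1,055.63; balance $5,622.82
Week 3: opening $5,622.82; interest $129.32 → $5,752.14; payment $1,347.86; balance $4,404.28
Week 4: opening $4,404.28; interest $101.29 → $4,505.57; payment $1,640.09; balance $2,865.48
Week 5: opening $2,865.48; interest $65.90 → $2,931.38; payment $1,932.32; balance $999.06
Week 6: opening $999.06; interest $22.97 → $1,022.03; payment $1,022.03; balance $0.00
Total paid: $7,761.33

$7,761.33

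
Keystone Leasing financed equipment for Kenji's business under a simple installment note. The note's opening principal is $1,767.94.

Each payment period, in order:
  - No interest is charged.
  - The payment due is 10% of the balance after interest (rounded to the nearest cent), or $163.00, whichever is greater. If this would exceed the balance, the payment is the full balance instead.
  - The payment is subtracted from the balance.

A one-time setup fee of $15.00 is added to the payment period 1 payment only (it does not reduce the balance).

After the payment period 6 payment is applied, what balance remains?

$776.15

Payment period 1: opening $1,767.94; payment $176.79 (+ $15.00 fee); balance $1,591.15
Payment period 2: opening $1,591.15; payment $163.00; balance $1,428.15
Payment period 3: opening $1,428.15; payment $163.00; balance $1,265.15
Payment period 4: opening $1,265.15; payment $163.00; balance $1,102.15
Payment period 5: opening $1,102.15; payment $163.00; balance $939.15
Payment period 6: opening $939.15; payment $163.00; balance $776.15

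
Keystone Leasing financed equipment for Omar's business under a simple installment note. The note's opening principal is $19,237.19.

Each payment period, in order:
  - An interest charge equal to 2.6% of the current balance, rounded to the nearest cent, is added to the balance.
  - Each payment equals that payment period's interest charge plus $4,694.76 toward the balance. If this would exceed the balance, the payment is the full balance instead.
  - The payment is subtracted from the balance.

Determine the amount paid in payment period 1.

Payment period 1: opening $19,237.19; interest $500.17 → $19,737.36; payment $5,194.93; balance $14,542.43

$5,194.93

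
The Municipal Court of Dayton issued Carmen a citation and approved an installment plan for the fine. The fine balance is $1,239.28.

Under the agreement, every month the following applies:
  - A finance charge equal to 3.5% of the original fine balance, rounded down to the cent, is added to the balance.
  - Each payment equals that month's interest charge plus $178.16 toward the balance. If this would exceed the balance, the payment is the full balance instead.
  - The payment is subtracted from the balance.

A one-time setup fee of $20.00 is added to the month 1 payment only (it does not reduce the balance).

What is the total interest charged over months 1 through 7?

Month 1: $1,239.28 +$43.37 interest = $1,282.65; pay $221.53 (+ $20.00 fee) → $1,061.12
Month 2: $1,061.12 +$43.37 interest = $1,104.49; pay $221.53 → $882.96
Month 3: $882.96 +$43.37 interest = $926.33; pay $221.53 → $704.80
Month 4: $704.80 +$43.37 interest = $748.17; pay $221.53 → $526.64
Month 5: $526.64 +$43.37 interest = $570.01; pay $221.53 → $348.48
Month 6: $348.48 +$43.37 interest = $391.85; pay $221.53 → $170.32
Month 7: $170.32 +$43.37 interest = $213.69; pay $213.69 → $0.00
Total interest: $43.37 + $43.37 + $43.37 + $43.37 + $43.37 + $43.37 + $43.37 = $303.59

$303.59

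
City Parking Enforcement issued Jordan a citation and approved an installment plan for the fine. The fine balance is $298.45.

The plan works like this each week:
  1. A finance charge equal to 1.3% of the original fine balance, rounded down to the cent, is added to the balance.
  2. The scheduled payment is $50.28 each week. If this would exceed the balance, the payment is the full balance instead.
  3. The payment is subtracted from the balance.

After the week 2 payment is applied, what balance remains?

# | Opening | Interest | Payment | End bal
1 | $298.45 | $3.87 | $50.28 | $252.04
2 | $252.04 | $3.87 | $50.28 | $205.63

$205.63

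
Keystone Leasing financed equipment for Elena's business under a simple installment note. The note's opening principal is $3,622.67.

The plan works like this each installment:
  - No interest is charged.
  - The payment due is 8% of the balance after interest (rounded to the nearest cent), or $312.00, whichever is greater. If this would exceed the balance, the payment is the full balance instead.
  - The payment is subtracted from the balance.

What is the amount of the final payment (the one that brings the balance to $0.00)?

$190.67

Installment 1: $3,622.67 − $312.00 → $3,310.67
Installment 2: $3,310.67 − $312.00 → $2,998.67
Installment 3: $2,998.67 − $312.00 → $2,686.67
Installment 4: $2,686.67 − $312.00 → $2,374.67
Installment 5: $2,374.67 − $312.00 → $2,062.67
Installment 6: $2,062.67 − $312.00 → $1,750.67
Installment 7: $1,750.67 − $312.00 → $1,438.67
Installment 8: $1,438.67 − $312.00 → $1,126.67
Installment 9: $1,126.67 − $312.00 → $814.67
Installment 10: $814.67 − $312.00 → $502.67
Installment 11: $502.67 − $312.00 → $190.67
Installment 12: $190.67 − $190.67 → $0.00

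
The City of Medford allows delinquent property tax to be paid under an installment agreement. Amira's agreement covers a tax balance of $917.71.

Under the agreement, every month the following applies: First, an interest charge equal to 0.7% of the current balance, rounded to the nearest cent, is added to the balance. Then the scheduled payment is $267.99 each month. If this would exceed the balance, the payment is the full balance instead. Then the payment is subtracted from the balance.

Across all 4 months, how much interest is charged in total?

$14.65

Month 1: opening $917.71; interest $6.42 → $924.13; payment $267.99; balance $656.14
Month 2: opening $656.14; interest $4.59 → $660.73; payment $267.99; balance $392.74
Month 3: opening $392.74; interest $2.75 → $395.49; payment $267.99; balance $127.50
Month 4: opening $127.50; interest $0.89 → $128.39; payment $128.39; balance $0.00
Total interest: $6.42 + $4.59 + $2.75 + $0.89 = $14.65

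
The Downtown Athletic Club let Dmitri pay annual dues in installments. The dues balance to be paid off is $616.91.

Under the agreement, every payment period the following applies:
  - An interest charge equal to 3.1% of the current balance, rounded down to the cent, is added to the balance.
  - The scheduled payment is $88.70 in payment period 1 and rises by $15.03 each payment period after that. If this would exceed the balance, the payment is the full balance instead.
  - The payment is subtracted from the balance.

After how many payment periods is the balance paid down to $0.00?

Payment period 1: opening $616.91; interest $19.12 → $636.03; payment $88.70; balance $547.33
Payment period 2: opening $547.33; interest $16.96 → $564.29; payment $103.73; balance $460.56
Payment period 3: opening $460.56; interest $14.27 → $474.83; payment $118.76; balance $356.07
Payment period 4: opening $356.07; interest $11.03 → $367.10; payment $133.79; balance $233.31
Payment period 5: opening $233.31; interest $7.23 → $240.54; payment $148.82; balance $91.72
Payment period 6: opening $91.72; interest $2.84 → $94.56; payment $94.56; balance $0.00
Balance reaches $0.00 in payment period 6.

6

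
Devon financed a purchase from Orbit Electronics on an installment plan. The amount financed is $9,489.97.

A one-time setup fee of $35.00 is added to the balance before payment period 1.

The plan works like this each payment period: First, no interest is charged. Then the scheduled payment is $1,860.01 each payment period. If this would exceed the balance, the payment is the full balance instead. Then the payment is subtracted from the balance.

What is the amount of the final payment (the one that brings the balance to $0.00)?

$224.92

Payment period 1: opening $9,524.97; payment $1,860.01; balance $7,664.96
Payment period 2: opening $7,664.96; payment $1,860.01; balance $5,804.95
Payment period 3: opening $5,804.95; payment $1,860.01; balance $3,944.94
Payment period 4: opening $3,944.94; payment $1,860.01; balance $2,084.93
Payment period 5: opening $2,084.93; payment $1,860.01; balance $224.92
Payment period 6: opening $224.92; payment $224.92; balance $0.00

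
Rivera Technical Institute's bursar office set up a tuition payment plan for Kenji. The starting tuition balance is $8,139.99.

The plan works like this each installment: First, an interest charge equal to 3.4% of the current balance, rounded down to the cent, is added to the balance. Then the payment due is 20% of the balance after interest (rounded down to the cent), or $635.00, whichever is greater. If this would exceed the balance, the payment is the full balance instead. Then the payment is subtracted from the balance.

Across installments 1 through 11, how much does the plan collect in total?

Installment 1: opening $8,139.99; interest $276.75 → $8,416.74; payment $1,683.34; balance $6,733.40
Installment 2: opening $6,733.40; interest $228.93 → $6,962.33; payment $1,392.46; balance $5,569.87
Installment 3: opening $5,569.87; interest $189.37 → $5,759.24; payment $1,151.84; balance $4,607.40
Installment 4: opening $4,607.40; interest $156.65 → $4,764.05; payment $952.81; balance $3,811.24
Installment 5: opening $3,811.24; interest $129.58 → $3,940.82; payment $788.16; balance $3,152.66
Installment 6: opening $3,152.66; interest $107.19 → $3,259.85; payment $651.97; balance $2,607.88
Installment 7: opening $2,607.88; interest $88.66 → $2,696.54; payment $635.00; balance $2,061.54
Installment 8: opening $2,061.54; interest $70.09 → $2,131.63; payment $635.00; balance $1,496.63
Installment 9: opening $1,496.63; interest $50.88 → $1,547.51; payment $635.00; balance $912.51
Installment 10: opening $912.51; interest $31.02 → $943.53; payment $635.00; balance $308.53
Installment 11: opening $308.53; interest $10.49 → $319.02; payment $319.02; balance $0.00
Total paid: $9,479.60

$9,479.60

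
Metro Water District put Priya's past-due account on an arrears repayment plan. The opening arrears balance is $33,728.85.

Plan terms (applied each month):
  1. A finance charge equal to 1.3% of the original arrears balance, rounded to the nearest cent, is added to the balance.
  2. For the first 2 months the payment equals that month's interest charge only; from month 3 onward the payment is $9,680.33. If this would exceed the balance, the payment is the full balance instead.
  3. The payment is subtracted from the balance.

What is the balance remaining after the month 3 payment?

$24,487.00

# | Opening | Interest | Payment | End bal
1 | $33,728.85 | $438.48 | $438.48 | $33,728.85
2 | $33,728.85 | $438.48 | $438.48 | $33,728.85
3 | $33,728.85 | $438.48 | $9,680.33 | $24,487.00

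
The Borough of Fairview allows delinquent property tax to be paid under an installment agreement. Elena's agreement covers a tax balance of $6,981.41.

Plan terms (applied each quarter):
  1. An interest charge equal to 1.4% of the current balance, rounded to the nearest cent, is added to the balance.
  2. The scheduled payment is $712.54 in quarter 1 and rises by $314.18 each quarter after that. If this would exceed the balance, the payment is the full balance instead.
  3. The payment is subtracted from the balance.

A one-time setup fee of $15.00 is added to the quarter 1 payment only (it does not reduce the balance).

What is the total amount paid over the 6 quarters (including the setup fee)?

# | Opening | Interest | Payment | Fee | End bal
1 | $6,981.41 | $97.74 | $712.54 | $15.00 | $6,366.61
2 | $6,366.61 | $89.13 | $1,026.72 | — | $5,429.02
3 | $5,429.02 | $76.01 | $1,340.90 | — | $4,164.13
4 | $4,164.13 | $58.30 | $1,655.08 | — | $2,567.35
5 | $2,567.35 | $35.94 | $1,969.26 | — | $634.03
6 | $634.03 | $8.88 | $642.91 | — | $0.00
Total paid: $7,362.41

$7,362.41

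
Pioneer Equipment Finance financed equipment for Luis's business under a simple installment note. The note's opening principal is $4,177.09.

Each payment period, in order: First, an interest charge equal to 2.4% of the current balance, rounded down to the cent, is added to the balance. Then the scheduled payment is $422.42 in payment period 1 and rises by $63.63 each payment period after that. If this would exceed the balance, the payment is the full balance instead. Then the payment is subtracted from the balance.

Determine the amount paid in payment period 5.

Payment period 1: $4,177.09 +$100.25 interest = $4,277.34; pay $422.42 → $3,854.92
Payment period 2: $3,854.92 +$92.51 interest = $3,947.43; pay $486.05 → $3,461.38
Payment period 3: $3,461.38 +$83.07 interest = $3,544.45; pay $549.68 → $2,994.77
Payment period 4: $2,994.77 +$71.87 interest = $3,066.64; pay $613.31 → $2,453.33
Payment period 5: $2,453.33 +$58.87 interest = $2,512.20; pay $676.94 → $1,835.26

$676.94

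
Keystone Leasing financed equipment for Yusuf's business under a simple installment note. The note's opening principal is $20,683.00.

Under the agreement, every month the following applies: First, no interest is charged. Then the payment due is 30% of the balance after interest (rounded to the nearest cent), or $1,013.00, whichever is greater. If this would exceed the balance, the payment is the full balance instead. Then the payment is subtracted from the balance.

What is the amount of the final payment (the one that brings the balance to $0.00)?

# | Opening | Payment | End bal
1 | $20,683.00 | $6,204.90 | $14,478.10
2 | $14,478.10 | $4,343.43 | $10,134.67
3 | $10,134.67 | $3,040.40 | $7,094.27
4 | $7,094.27 | $2,128.28 | $4,965.99
5 | $4,965.99 | $1,489.80 | $3,476.19
6 | $3,476.19 | $1,042.86 | $2,433.33
7 | $2,433.33 | $1,013.00 | $1,420.33
8 | $1,420.33 | $1,013.00 | $407.33
9 | $407.33 | $407.33 | $0.00

$407.33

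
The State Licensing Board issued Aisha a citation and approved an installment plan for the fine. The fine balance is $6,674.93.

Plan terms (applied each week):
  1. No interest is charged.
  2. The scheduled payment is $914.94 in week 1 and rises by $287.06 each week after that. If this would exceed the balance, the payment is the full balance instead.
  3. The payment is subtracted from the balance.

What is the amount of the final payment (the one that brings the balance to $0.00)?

$1,292.81

Week 1: $6,674.93 − $914.94 → $5,759.99
Week 2: $5,759.99 − $1,202.00 → $4,557.99
Week 3: $4,557.99 − $1,489.06 → $3,068.93
Week 4: $3,068.93 − $1,776.12 → $1,292.81
Week 5: $1,292.81 − $1,292.81 → $0.00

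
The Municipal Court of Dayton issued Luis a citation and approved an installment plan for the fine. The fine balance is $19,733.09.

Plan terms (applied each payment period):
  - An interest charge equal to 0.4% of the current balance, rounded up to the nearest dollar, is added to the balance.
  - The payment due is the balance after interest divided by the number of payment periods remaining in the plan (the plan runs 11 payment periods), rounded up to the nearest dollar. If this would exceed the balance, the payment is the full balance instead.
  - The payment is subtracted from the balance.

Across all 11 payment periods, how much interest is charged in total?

$486.00

Payment period 1: $19,733.09 +$79.00 interest = $19,812.09; pay $1,802.00 → $18,010.09
Payment period 2: $18,010.09 +$73.00 interest = $18,083.09; pay $1,809.00 → $16,274.09
Payment period 3: $16,274.09 +$66.00 interest = $16,340.09; pay $1,816.00 → $14,524.09
Payment period 4: $14,524.09 +$59.00 interest = $14,583.09; pay $1,823.00 → $12,760.09
Payment period 5: $12,760.09 +$52.00 interest = $12,812.09; pay $1,831.00 → $10,981.09
Payment period 6: $10,981.09 +$44.00 interest = $11,025.09; pay $1,838.00 → $9,187.09
Payment period 7: $9,187.09 +$37.00 interest = $9,224.09; pay $1,845.00 → $7,379.09
Payment period 8: $7,379.09 +$30.00 interest = $7,409.09; pay $1,853.00 → $5,556.09
Payment period 9: $5,556.09 +$23.00 interest = $5,579.09; pay $1,860.00 → $3,719.09
Payment period 10: $3,719.09 +$15.00 interest = $3,734.09; pay $1,868.00 → $1,866.09
Payment period 11: $1,866.09 +$8.00 interest = $1,874.09; pay $1,874.09 → $0.00
Total interest: $79.00 + $73.00 + $66.00 + $59.00 + $52.00 + $44.00 + $37.00 + $30.00 + $23.00 + $15.00 + $8.00 = $486.00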